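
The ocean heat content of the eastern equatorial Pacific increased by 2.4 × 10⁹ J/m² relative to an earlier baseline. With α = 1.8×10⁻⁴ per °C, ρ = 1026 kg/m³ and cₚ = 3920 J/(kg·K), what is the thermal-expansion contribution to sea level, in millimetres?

Δh = αQ/(ρcₚ) = 1.8×10⁻⁴ × 2.4×10⁹ / (1026 × 3920) ≈ 0.10741 m

107 mm of thermosteric rise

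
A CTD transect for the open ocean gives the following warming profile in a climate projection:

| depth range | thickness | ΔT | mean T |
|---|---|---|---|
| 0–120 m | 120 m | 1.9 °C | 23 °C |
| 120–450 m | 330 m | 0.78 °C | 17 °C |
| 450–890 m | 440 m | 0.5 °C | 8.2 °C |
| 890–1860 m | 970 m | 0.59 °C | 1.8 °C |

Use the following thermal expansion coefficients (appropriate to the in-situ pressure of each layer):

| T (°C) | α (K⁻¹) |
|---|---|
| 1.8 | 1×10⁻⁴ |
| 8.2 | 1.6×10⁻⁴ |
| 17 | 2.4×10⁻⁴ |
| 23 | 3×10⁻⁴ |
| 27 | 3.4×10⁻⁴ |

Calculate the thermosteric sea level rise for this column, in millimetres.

223 mm of thermosteric rise

Layer 1 at 23 °C → α = 3×10⁻⁴ K⁻¹
Layer 2 at 17 °C → α = 2.4×10⁻⁴ K⁻¹
Layer 3 at 8.2 °C → α = 1.6×10⁻⁴ K⁻¹
Layer 4 at 1.8 °C → α = 1×10⁻⁴ K⁻¹
3×10⁻⁴ × 1.9 × 120 = 0.06840 m
330 × 0.78 × 2.4×10⁻⁴ = 0.061776 m
Layer 3: 440 × 1.6×10⁻⁴ × 0.5 = 0.03520 m
Layer 4: 1×10⁻⁴ × 0.59 × 970 = 0.05723 m
Δh = 0.06840 + 0.061776 + 0.03520 + 0.05723 = 0.222606 m ≈ 223 mm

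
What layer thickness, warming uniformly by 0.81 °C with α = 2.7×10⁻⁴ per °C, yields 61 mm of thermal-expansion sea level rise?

279 m

H = Δh/(αΔT) = 0.061 / (2.7×10⁻⁴ × 0.81) ≈ 278.9 m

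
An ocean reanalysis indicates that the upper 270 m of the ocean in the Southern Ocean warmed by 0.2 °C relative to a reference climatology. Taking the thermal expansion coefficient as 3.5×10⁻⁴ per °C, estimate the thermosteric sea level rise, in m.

Δh = αΔT·H = 3.5×10⁻⁴ × 0.2 × 270 = 0.01890 m

0.019 m of thermosteric rise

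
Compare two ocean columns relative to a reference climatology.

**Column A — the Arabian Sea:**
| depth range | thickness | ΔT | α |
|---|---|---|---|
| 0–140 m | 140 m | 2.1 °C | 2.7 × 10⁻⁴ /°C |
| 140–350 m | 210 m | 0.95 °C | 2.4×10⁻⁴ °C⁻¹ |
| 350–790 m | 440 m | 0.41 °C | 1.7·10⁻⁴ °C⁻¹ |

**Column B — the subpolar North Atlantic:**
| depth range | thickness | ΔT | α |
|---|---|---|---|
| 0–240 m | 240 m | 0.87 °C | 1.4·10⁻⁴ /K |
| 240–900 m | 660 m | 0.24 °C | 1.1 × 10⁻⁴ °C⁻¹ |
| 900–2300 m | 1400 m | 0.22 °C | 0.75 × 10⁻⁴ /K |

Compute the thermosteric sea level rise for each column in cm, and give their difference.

A: 16 cm; B: 7.0 cm; difference 8.8 cm

A Layer 1: 140 × 2.1 × 2.7×10⁻⁴ = 0.07938 m
A 140–350 m: 0.95 × 2.4×10⁻⁴ × 210 = 0.04788 m
A Layer 3: 0.41 × 440 × 1.7×10⁻⁴ = 0.030668 m
A total: 0.157928 m
B 0–240 m: 240 × 1.4×10⁻⁴ × 0.87 = 0.029232 m
B 240–900 m: 660 × 1.1×10⁻⁴ × 0.24 = 0.017424 m
B 900–2300 m: 0.22 × 0.75×10⁻⁴ × 1400 = 0.02310 m
B total: 0.069756 m
Difference: 0.157928 − 0.069756 = 0.088172 m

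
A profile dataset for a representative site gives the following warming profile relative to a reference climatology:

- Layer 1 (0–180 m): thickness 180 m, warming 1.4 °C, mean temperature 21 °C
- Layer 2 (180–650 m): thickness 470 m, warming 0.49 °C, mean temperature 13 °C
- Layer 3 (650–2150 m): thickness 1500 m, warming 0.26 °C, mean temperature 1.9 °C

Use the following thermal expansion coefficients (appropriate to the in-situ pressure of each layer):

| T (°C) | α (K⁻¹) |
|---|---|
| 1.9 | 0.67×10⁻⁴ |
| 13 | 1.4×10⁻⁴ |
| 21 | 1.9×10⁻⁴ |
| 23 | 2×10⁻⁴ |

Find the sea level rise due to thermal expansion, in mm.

Layer 1 at 21 °C → α = 1.9×10⁻⁴ K⁻¹
Layer 2 at 13 °C → α = 1.4×10⁻⁴ K⁻¹
Layer 3 at 1.9 °C → α = 0.67×10⁻⁴ K⁻¹
180 × 1.9×10⁻⁴ × 1.4 = 0.04788 m
180–650 m: 1.4×10⁻⁴ × 0.49 × 470 = 0.032242 m
Layer 3: 1500 × 0.26 × 0.67×10⁻⁴ = 0.02613 m
Δh = 0.04788 + 0.032242 + 0.02613 = 0.106252 m ≈ 106 mm

about 106 mm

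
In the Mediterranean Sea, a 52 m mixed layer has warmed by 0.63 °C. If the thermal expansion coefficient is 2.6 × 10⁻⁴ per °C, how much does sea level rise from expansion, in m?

0.0085 m of thermosteric rise

Δh = αΔT·H = 2.6×10⁻⁴ × 0.63 × 52 = 0.0085176 m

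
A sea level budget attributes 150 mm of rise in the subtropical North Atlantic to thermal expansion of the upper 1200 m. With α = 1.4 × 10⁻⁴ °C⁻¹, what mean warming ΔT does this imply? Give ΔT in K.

0.89 K

ΔT = Δh/(αH) = 0.15 / (1.4×10⁻⁴ × 1200) ≈ 0.8929 K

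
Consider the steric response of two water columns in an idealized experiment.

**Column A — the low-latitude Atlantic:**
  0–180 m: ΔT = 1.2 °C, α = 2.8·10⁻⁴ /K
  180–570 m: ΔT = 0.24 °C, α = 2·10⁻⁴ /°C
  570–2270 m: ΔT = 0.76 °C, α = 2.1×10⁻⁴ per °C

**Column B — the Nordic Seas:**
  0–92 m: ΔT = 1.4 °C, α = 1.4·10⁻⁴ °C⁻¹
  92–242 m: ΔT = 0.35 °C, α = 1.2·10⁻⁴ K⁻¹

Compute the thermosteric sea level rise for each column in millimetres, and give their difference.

Δh_A ≈ 350 mm, Δh_B ≈ 24 mm; difference ≈ 330 mm

A 0–180 m: 180 × 2.8×10⁻⁴ × 1.2 = 0.06048 m
A 390 × 0.24 × 2×10⁻⁴ = 0.01872 m
A 2.1×10⁻⁴ × 1700 × 0.76 = 0.27132 m
A total: 0.35052 m
B Layer 1: 92 × 1.4 × 1.4×10⁻⁴ = 0.018032 m
B Layer 2: 0.35 × 1.2×10⁻⁴ × 150 = 0.00630 m
B total: 0.024332 m
Difference: 0.35052 − 0.024332 = 0.326188 m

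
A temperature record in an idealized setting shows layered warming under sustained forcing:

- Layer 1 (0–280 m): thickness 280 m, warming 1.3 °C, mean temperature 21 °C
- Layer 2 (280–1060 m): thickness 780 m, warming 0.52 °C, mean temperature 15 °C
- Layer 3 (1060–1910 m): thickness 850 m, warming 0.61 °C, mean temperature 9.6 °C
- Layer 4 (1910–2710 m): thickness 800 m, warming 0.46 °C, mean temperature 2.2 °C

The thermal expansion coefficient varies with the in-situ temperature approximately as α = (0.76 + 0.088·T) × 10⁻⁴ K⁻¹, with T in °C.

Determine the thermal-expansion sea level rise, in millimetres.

Layer 1: α = (0.76 + 0.088×21)×10⁻⁴ = 2.608×10⁻⁴ K⁻¹
Layer 2: α = (0.76 + 0.088×15)×10⁻⁴ = 2.08×10⁻⁴ K⁻¹
Layer 3: α = (0.76 + 0.088×9.6)×10⁻⁴ = 1.6048×10⁻⁴ K⁻¹
Layer 4: α = (0.76 + 0.088×2.2)×10⁻⁴ = 0.9536×10⁻⁴ K⁻¹
0–280 m: 280 × 2.608×10⁻⁴ × 1.3 = 0.0949312 m
Layer 2: 0.52 × 780 × 2.08×10⁻⁴ = 0.0843648 m
850 × 0.61 × 1.6048×10⁻⁴ = 0.08320888 m
800 × 0.46 × 0.9536×10⁻⁴ = 0.03509248 m
Δh = 0.0949312 + 0.0843648 + 0.08320888 + 0.03509248 = 0.29759736 m ≈ 300 mm

Δh ≈ 300 mm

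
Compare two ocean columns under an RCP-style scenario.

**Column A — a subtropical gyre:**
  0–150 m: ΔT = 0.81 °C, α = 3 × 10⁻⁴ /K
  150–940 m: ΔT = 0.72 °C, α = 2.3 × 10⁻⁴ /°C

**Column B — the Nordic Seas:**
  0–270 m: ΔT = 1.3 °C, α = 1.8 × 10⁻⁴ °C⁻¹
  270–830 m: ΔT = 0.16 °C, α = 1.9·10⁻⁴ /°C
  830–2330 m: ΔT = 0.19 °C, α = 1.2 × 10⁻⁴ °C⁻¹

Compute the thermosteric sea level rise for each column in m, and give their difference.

Δh_A ≈ 0.17 m, Δh_B ≈ 0.11 m; difference ≈ 0.053 m

A 3×10⁻⁴ × 0.81 × 150 = 0.03645 m
A Layer 2: 2.3×10⁻⁴ × 790 × 0.72 = 0.130824 m
A total: 0.167274 m
B Layer 1: 270 × 1.8×10⁻⁴ × 1.3 = 0.06318 m
B 560 × 0.16 × 1.9×10⁻⁴ = 0.017024 m
B 0.19 × 1.2×10⁻⁴ × 1500 = 0.03420 m
B total: 0.114404 m
Difference: 0.167274 − 0.114404 = 0.05287 m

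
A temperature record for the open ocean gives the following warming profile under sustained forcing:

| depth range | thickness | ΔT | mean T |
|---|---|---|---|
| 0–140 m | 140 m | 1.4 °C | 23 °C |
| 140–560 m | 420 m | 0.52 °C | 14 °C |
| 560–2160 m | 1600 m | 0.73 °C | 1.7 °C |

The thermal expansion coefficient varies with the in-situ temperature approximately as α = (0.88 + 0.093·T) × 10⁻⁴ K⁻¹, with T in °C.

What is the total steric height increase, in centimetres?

22.8 cm of thermosteric rise

Layer 1: α = (0.88 + 0.093×23)×10⁻⁴ = 3.019×10⁻⁴ K⁻¹
Layer 2: α = (0.88 + 0.093×14)×10⁻⁴ = 2.182×10⁻⁴ K⁻¹
Layer 3: α = (0.88 + 0.093×1.7)×10⁻⁴ = 1.0381×10⁻⁴ K⁻¹
Layer 1: 3.019×10⁻⁴ × 140 × 1.4 = 0.0591724 m
Layer 2: 0.52 × 2.182×10⁻⁴ × 420 = 0.04765488 m
Layer 3: 1.0381×10⁻⁴ × 1600 × 0.73 = 0.12125008 m
Δh = 0.0591724 + 0.04765488 + 0.12125008 = 0.22807736 m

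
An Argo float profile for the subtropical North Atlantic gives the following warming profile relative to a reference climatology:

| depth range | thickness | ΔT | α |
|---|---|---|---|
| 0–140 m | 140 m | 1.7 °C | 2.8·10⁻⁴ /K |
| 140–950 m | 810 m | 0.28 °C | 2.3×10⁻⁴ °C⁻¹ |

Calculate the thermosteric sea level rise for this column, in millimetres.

Δh = 120 mm

Layer 1: 140 × 1.7 × 2.8×10⁻⁴ = 0.06664 m
Layer 2: 810 × 0.28 × 2.3×10⁻⁴ = 0.052164 m
Δh = 0.06664 + 0.052164 = 0.118804 m ≈ 120 mm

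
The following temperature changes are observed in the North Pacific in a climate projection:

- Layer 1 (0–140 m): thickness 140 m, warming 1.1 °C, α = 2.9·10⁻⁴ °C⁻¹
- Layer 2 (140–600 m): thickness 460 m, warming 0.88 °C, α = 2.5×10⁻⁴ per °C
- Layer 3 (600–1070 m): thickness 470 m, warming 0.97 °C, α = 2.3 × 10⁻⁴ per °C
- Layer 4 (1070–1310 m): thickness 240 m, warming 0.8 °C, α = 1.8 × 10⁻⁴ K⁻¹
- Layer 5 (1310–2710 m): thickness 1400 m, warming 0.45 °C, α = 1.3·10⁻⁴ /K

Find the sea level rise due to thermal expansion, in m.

Layer 1: 2.9×10⁻⁴ × 1.1 × 140 = 0.04466 m
140–600 m: 460 × 2.5×10⁻⁴ × 0.88 = 0.10120 m
0.97 × 470 × 2.3×10⁻⁴ = 0.104857 m
1.8×10⁻⁴ × 0.8 × 240 = 0.03456 m
1310–2710 m: 0.45 × 1.3×10⁻⁴ × 1400 = 0.08190 m
Δh = 0.04466 + 0.10120 + 0.104857 + 0.03456 + 0.08190 = 0.367177 m ≈ 0.367 m

Δh = 0.367 m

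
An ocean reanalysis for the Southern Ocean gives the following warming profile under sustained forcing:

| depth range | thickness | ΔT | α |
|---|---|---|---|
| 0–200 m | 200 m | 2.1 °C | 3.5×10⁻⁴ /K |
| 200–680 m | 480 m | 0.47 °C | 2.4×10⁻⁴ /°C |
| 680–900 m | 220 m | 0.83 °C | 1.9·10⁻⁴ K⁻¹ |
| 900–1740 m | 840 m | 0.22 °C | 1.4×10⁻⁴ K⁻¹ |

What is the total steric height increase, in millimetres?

0–200 m: 2.1 × 3.5×10⁻⁴ × 200 = 0.14700 m
200–680 m: 0.47 × 2.4×10⁻⁴ × 480 = 0.054144 m
680–900 m: 0.83 × 1.9×10⁻⁴ × 220 = 0.034694 m
900–1740 m: 0.22 × 840 × 1.4×10⁻⁴ = 0.025872 m
Δh = 0.14700 + 0.054144 + 0.034694 + 0.025872 = 0.26171 m ≈ 260 mm

about 260 mm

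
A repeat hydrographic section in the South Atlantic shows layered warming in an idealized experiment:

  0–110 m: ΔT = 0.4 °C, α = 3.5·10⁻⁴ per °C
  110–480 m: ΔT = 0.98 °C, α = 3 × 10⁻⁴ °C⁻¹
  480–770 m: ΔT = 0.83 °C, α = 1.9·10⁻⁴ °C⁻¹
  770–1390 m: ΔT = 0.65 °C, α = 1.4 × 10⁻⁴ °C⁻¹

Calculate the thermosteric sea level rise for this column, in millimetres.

Δh ≈ 226 mm

0–110 m: 3.5×10⁻⁴ × 0.4 × 110 = 0.01540 m
110–480 m: 370 × 3×10⁻⁴ × 0.98 = 0.10878 m
Layer 3: 290 × 0.83 × 1.9×10⁻⁴ = 0.045733 m
Layer 4: 0.65 × 1.4×10⁻⁴ × 620 = 0.05642 m
Δh = 0.01540 + 0.10878 + 0.045733 + 0.05642 = 0.226333 m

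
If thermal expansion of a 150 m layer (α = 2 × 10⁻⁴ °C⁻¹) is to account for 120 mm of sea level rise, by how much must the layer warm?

ΔT ≈ 4.0 °C

ΔT = Δh/(αH) = 0.12 / (2×10⁻⁴ × 150) = 4.000 °C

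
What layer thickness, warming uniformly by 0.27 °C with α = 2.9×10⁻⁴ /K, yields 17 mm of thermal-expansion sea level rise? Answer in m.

H = Δh/(αΔT) = 0.017 / (2.9×10⁻⁴ × 0.27) ≈ 217.1 m

about 220 m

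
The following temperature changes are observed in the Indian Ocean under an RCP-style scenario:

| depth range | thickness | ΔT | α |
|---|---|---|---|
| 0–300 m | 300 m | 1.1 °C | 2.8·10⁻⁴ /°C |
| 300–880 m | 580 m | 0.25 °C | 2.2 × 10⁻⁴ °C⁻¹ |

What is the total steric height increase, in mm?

Δh = 124 mm

Layer 1: 300 × 2.8×10⁻⁴ × 1.1 = 0.09240 m
300–880 m: 2.2×10⁻⁴ × 580 × 0.25 = 0.03190 m
Δh = 0.09240 + 0.03190 = 0.12430 m ≈ 124 mm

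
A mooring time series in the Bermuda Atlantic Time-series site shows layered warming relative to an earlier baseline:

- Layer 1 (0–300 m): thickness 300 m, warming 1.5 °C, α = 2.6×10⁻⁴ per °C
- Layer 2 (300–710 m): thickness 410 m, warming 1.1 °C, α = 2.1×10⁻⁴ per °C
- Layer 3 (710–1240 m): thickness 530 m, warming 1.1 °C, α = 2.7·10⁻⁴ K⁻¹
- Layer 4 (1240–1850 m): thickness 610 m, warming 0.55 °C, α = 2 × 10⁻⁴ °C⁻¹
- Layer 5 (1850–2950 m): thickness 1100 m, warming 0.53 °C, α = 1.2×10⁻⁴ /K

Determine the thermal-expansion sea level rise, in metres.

2.6×10⁻⁴ × 1.5 × 300 = 0.11700 m
300–710 m: 1.1 × 2.1×10⁻⁴ × 410 = 0.09471 m
Layer 3: 2.7×10⁻⁴ × 1.1 × 530 = 0.15741 m
Layer 4: 2×10⁻⁴ × 610 × 0.55 = 0.06710 m
1850–2950 m: 1.2×10⁻⁴ × 0.53 × 1100 = 0.06996 m
Δh = 0.11700 + 0.09471 + 0.15741 + 0.06710 + 0.06996 = 0.50618 m

0.506 m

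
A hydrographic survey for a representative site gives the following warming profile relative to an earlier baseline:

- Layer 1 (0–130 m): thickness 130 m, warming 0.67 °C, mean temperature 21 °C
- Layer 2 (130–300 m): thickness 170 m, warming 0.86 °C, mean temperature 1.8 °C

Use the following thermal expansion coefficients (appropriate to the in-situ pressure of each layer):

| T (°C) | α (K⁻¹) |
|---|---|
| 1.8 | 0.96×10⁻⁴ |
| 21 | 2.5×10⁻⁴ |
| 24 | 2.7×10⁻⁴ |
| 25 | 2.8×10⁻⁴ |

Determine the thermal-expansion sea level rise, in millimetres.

Layer 1 at 21 °C → α = 2.5×10⁻⁴ K⁻¹
Layer 2 at 1.8 °C → α = 0.96×10⁻⁴ K⁻¹
Layer 1: 2.5×10⁻⁴ × 0.67 × 130 = 0.021775 m
Layer 2: 170 × 0.96×10⁻⁴ × 0.86 = 0.0140352 m
Δh = 0.021775 + 0.0140352 = 0.0358102 m

Δh ≈ 35.8 mm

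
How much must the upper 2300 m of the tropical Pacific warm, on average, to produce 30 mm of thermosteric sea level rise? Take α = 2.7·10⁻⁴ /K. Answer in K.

ΔT = Δh/(αH) = 0.03 / (2.7×10⁻⁴ × 2300) ≈ 0.04831 K

ΔT ≈ 0.0483 K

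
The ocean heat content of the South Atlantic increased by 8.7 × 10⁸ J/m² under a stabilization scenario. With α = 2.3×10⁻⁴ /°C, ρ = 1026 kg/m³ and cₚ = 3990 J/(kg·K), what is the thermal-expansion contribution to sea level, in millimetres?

Δh = αQ/(ρcₚ) = 2.3×10⁻⁴ × 8.7×10⁸ / (1026 × 3990) ≈ 0.04888 m

about 48.9 mm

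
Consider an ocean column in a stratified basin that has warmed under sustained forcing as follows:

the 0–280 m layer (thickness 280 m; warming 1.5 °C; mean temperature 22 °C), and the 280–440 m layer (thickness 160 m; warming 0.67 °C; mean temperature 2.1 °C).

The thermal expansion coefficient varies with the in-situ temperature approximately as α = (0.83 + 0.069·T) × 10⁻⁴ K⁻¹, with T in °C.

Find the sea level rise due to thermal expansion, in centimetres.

Layer 1: α = (0.83 + 0.069×22)×10⁻⁴ = 2.348×10⁻⁴ K⁻¹
Layer 2: α = (0.83 + 0.069×2.1)×10⁻⁴ = 0.9749×10⁻⁴ K⁻¹
Layer 1: 2.348×10⁻⁴ × 1.5 × 280 = 0.098616 m
0.67 × 0.9749×10⁻⁴ × 160 = 0.010450928 m
Δh = 0.098616 + 0.010450928 = 0.109066928 m

10.9 cm of thermosteric rise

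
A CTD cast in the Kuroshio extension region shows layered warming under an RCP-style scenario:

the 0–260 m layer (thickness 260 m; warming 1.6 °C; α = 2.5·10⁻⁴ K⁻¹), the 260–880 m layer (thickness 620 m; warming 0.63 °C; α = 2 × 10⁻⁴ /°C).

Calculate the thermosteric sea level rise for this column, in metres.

260 × 2.5×10⁻⁴ × 1.6 = 0.10400 m
260–880 m: 0.63 × 2×10⁻⁴ × 620 = 0.07812 m
Δh = 0.10400 + 0.07812 = 0.18212 m

0.182 m of thermosteric rise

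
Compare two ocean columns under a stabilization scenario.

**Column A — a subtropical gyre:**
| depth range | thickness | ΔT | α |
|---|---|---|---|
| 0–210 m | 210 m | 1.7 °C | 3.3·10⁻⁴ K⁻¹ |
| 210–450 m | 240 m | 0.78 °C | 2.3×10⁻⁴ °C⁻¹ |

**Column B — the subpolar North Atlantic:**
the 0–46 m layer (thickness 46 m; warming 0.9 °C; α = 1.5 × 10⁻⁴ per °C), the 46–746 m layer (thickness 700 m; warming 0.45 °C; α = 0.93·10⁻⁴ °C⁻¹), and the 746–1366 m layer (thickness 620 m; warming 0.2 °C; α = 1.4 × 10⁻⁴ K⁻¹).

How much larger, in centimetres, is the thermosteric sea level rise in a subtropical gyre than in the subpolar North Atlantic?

A Layer 1: 210 × 1.7 × 3.3×10⁻⁴ = 0.11781 m
A 210–450 m: 0.78 × 2.3×10⁻⁴ × 240 = 0.043056 m
A total: 0.160866 m
B Layer 1: 0.9 × 46 × 1.5×10⁻⁴ = 0.00621 m
B Layer 2: 0.45 × 0.93×10⁻⁴ × 700 = 0.029295 m
B Layer 3: 0.2 × 620 × 1.4×10⁻⁴ = 0.01736 m
B total: 0.052865 m
Difference: 0.160866 − 0.052865 = 0.108001 m

11 cm larger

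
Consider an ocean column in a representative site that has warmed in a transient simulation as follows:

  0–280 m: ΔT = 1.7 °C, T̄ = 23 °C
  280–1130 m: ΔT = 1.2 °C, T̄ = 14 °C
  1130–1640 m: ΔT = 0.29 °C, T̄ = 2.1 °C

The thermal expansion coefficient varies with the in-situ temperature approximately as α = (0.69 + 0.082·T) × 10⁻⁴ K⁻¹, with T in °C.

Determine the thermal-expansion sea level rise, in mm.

Layer 1: α = (0.69 + 0.082×23)×10⁻⁴ = 2.576×10⁻⁴ K⁻¹
Layer 2: α = (0.69 + 0.082×14)×10⁻⁴ = 1.838×10⁻⁴ K⁻¹
Layer 3: α = (0.69 + 0.082×2.1)×10⁻⁴ = 0.8622×10⁻⁴ K⁻¹
Layer 1: 1.7 × 280 × 2.576×10⁻⁴ = 0.1226176 m
280–1130 m: 850 × 1.838×10⁻⁴ × 1.2 = 0.187476 m
1130–1640 m: 0.29 × 0.8622×10⁻⁴ × 510 = 0.012751938 m
Δh = 0.1226176 + 0.187476 + 0.012751938 = 0.322845538 m

323 mm of thermosteric rise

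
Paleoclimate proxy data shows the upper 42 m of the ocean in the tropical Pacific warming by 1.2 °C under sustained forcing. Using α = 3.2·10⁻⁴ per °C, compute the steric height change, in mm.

16.1 mm of thermosteric rise

Δh = αΔT·H = 3.2×10⁻⁴ × 1.2 × 42 = 0.016128 m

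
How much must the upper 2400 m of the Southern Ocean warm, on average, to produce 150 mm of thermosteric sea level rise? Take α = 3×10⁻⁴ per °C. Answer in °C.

about 0.21 °C

ΔT = Δh/(αH) = 0.15 / (3×10⁻⁴ × 2400) ≈ 0.2083 °C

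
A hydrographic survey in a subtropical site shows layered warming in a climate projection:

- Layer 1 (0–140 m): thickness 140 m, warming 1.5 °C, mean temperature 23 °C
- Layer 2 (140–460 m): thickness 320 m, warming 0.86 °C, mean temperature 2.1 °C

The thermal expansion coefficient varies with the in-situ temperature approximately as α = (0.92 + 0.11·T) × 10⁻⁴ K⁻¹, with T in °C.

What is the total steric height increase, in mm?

Layer 1: α = (0.92 + 0.11×23)×10⁻⁴ = 3.45×10⁻⁴ K⁻¹
Layer 2: α = (0.92 + 0.11×2.1)×10⁻⁴ = 1.151×10⁻⁴ K⁻¹
Layer 1: 140 × 1.5 × 3.45×10⁻⁴ = 0.07245 m
320 × 0.86 × 1.151×10⁻⁴ = 0.03167552 m
Δh = 0.07245 + 0.03167552 = 0.10412552 m ≈ 104 mm

Δh ≈ 104 mm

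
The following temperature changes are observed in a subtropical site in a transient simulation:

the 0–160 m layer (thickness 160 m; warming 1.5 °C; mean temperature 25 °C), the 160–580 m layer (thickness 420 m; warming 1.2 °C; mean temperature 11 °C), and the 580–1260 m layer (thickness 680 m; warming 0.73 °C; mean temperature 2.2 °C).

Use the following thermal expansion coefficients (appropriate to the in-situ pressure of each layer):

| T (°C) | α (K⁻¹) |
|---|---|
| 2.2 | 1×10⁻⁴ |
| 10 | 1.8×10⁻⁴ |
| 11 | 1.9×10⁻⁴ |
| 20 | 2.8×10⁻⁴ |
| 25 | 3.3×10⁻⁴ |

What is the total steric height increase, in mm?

220 mm of thermosteric rise

Layer 1 at 25 °C → α = 3.3×10⁻⁴ K⁻¹
Layer 2 at 11 °C → α = 1.9×10⁻⁴ K⁻¹
Layer 3 at 2.2 °C → α = 1×10⁻⁴ K⁻¹
Layer 1: 160 × 3.3×10⁻⁴ × 1.5 = 0.07920 m
Layer 2: 1.9×10⁻⁴ × 1.2 × 420 = 0.09576 m
Layer 3: 680 × 0.73 × 1×10⁻⁴ = 0.04964 m
Δh = 0.07920 + 0.09576 + 0.04964 = 0.22460 m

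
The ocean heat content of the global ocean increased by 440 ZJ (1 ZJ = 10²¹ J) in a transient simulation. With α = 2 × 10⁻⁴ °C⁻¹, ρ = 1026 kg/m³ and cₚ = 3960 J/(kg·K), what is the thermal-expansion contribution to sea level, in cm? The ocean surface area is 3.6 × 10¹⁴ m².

6.0 cm of thermosteric rise

Per unit area: Q = 440×10²¹ / (3.6×10¹⁴) ≈ 1.222×10⁹ J/m²
Δh = αQ/(ρcₚ) = 2×10⁻⁴ × 1.222×10⁹ / (1026 × 3960) ≈ 0.060153 m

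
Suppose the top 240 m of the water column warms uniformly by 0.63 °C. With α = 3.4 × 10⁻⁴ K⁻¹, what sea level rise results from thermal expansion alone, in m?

Δh = αΔT·H = 3.4×10⁻⁴ × 0.63 × 240 = 0.051408 m

Δh ≈ 0.0514 m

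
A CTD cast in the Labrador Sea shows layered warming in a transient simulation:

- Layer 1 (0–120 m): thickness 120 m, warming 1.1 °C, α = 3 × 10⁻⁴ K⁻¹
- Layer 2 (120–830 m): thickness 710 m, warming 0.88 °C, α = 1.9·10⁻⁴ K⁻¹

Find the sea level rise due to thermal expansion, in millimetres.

Layer 1: 120 × 1.1 × 3×10⁻⁴ = 0.03960 m
120–830 m: 710 × 1.9×10⁻⁴ × 0.88 = 0.118712 m
Δh = 0.03960 + 0.118712 = 0.158312 m

Δh = 158 mm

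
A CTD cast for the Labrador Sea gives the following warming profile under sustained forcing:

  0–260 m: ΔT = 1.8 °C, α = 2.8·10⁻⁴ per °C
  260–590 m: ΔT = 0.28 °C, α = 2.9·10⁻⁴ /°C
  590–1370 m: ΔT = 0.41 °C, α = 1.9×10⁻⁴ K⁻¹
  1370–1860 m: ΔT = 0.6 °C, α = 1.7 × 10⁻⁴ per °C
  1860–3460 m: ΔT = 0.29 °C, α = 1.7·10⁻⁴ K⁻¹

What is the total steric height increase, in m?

0.347 m of thermosteric rise

0–260 m: 260 × 2.8×10⁻⁴ × 1.8 = 0.13104 m
330 × 0.28 × 2.9×10⁻⁴ = 0.026796 m
780 × 1.9×10⁻⁴ × 0.41 = 0.060762 m
Layer 4: 1.7×10⁻⁴ × 490 × 0.6 = 0.04998 m
1860–3460 m: 1600 × 1.7×10⁻⁴ × 0.29 = 0.07888 m
Δh = 0.13104 + 0.026796 + 0.060762 + 0.04998 + 0.07888 = 0.347458 m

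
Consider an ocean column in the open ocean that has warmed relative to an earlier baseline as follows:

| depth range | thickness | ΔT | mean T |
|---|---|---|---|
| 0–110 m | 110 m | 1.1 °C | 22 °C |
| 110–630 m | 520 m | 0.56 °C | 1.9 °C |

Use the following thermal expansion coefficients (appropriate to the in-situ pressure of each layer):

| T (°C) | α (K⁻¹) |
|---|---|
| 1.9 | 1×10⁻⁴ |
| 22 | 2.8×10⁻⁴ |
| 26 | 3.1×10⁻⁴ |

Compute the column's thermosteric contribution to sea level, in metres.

Layer 1 at 22 °C → α = 2.8×10⁻⁴ K⁻¹
Layer 2 at 1.9 °C → α = 1×10⁻⁴ K⁻¹
0–110 m: 110 × 1.1 × 2.8×10⁻⁴ = 0.03388 m
110–630 m: 0.56 × 520 × 1×10⁻⁴ = 0.02912 m
Δh = 0.03388 + 0.02912 = 0.06300 m

Δh ≈ 0.0630 m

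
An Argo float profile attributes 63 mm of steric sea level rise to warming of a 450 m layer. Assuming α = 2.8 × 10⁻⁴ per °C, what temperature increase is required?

ΔT = Δh/(αH) = 0.063 / (2.8×10⁻⁴ × 450) = 0.5000 °C

0.500 °C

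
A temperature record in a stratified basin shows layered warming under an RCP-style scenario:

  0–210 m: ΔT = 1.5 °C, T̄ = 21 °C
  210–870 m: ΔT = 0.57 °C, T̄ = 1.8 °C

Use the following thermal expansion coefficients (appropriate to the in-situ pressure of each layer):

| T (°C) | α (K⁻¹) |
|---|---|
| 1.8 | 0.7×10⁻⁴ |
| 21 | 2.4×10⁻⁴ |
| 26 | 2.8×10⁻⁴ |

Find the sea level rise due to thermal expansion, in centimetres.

Δh ≈ 10.2 cm

Layer 1 at 21 °C → α = 2.4×10⁻⁴ K⁻¹
Layer 2 at 1.8 °C → α = 0.7×10⁻⁴ K⁻¹
0–210 m: 2.4×10⁻⁴ × 210 × 1.5 = 0.07560 m
Layer 2: 660 × 0.7×10⁻⁴ × 0.57 = 0.026334 m
Δh = 0.07560 + 0.026334 = 0.101934 m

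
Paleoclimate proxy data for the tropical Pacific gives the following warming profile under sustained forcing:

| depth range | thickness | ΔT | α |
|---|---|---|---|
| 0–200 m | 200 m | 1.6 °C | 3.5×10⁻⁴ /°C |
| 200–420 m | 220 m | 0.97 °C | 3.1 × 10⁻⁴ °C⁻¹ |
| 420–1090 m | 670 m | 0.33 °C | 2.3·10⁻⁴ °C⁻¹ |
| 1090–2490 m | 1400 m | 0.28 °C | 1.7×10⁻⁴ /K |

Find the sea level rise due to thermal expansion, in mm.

Δh = 296 mm

Layer 1: 3.5×10⁻⁴ × 200 × 1.6 = 0.11200 m
200–420 m: 220 × 3.1×10⁻⁴ × 0.97 = 0.066154 m
0.33 × 2.3×10⁻⁴ × 670 = 0.050853 m
1400 × 0.28 × 1.7×10⁻⁴ = 0.06664 m
Δh = 0.11200 + 0.066154 + 0.050853 + 0.06664 = 0.295647 m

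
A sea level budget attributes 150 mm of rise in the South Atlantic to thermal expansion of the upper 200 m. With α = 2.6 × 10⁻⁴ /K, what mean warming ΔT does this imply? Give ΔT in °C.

ΔT = Δh/(αH) = 0.15 / (2.6×10⁻⁴ × 200) ≈ 2.885 °C

2.9 °C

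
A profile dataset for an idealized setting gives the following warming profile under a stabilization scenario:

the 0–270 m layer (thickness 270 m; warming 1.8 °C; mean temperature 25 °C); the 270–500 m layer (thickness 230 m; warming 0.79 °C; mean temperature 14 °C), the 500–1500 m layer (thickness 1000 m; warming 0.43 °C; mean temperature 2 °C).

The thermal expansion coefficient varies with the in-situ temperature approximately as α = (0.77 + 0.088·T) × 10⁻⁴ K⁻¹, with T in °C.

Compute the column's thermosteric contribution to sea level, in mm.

Layer 1: α = (0.77 + 0.088×25)×10⁻⁴ = 2.97×10⁻⁴ K⁻¹
Layer 2: α = (0.77 + 0.088×14)×10⁻⁴ = 2.002×10⁻⁴ K⁻¹
Layer 3: α = (0.77 + 0.088×2)×10⁻⁴ = 0.946×10⁻⁴ K⁻¹
1.8 × 2.97×10⁻⁴ × 270 = 0.144342 m
270–500 m: 0.79 × 230 × 2.002×10⁻⁴ = 0.03637634 m
0.43 × 1000 × 0.946×10⁻⁴ = 0.040678 m
Δh = 0.144342 + 0.03637634 + 0.040678 = 0.22139634 m

221 mm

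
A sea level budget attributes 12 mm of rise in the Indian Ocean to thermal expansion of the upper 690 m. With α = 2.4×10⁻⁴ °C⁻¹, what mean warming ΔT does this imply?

ΔT ≈ 0.0725 °C

ΔT = Δh/(αH) = 0.012 / (2.4×10⁻⁴ × 690) ≈ 0.07246 °C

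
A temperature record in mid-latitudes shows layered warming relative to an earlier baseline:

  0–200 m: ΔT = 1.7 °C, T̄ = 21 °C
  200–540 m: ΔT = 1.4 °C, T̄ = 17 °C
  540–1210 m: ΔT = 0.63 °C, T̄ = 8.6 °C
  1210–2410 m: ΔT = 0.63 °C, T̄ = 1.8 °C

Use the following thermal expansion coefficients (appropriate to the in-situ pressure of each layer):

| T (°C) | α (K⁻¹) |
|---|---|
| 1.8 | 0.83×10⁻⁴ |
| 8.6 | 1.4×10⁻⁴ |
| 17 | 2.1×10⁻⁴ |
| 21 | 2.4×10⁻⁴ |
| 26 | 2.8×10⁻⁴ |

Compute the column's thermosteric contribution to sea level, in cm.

Layer 1 at 21 °C → α = 2.4×10⁻⁴ K⁻¹
Layer 2 at 17 °C → α = 2.1×10⁻⁴ K⁻¹
Layer 3 at 8.6 °C → α = 1.4×10⁻⁴ K⁻¹
Layer 4 at 1.8 °C → α = 0.83×10⁻⁴ K⁻¹
1.7 × 2.4×10⁻⁴ × 200 = 0.08160 m
200–540 m: 340 × 2.1×10⁻⁴ × 1.4 = 0.09996 m
0.63 × 1.4×10⁻⁴ × 670 = 0.059094 m
Layer 4: 0.83×10⁻⁴ × 0.63 × 1200 = 0.062748 m
Δh = 0.08160 + 0.09996 + 0.059094 + 0.062748 = 0.303402 m

30.3 cm of thermosteric rise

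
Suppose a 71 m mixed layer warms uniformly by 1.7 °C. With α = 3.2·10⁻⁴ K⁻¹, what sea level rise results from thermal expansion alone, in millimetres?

Δh = αΔT·H = 3.2×10⁻⁴ × 1.7 × 71 = 0.038624 m

about 38.6 mm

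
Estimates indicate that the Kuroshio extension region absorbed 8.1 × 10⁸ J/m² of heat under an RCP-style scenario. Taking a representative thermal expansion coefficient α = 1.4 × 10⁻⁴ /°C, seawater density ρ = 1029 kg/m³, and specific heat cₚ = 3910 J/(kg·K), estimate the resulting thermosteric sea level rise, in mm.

Δh = αQ/(ρcₚ) = 1.4×10⁻⁴ × 8.1×10⁸ / (1029 × 3910) ≈ 0.028185 m

Δh = 28.2 mm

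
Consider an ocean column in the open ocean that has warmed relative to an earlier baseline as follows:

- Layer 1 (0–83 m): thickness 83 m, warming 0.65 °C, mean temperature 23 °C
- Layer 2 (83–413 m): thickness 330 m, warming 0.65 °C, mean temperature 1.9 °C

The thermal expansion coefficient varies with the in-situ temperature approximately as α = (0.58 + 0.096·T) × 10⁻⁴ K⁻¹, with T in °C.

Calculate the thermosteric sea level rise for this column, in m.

Δh = 0.0314 m

Layer 1: α = (0.58 + 0.096×23)×10⁻⁴ = 2.788×10⁻⁴ K⁻¹
Layer 2: α = (0.58 + 0.096×1.9)×10⁻⁴ = 0.7624×10⁻⁴ K⁻¹
0–83 m: 0.65 × 2.788×10⁻⁴ × 83 = 0.01504126 m
0.7624×10⁻⁴ × 330 × 0.65 = 0.01635348 m
Δh = 0.01504126 + 0.01635348 = 0.03139474 m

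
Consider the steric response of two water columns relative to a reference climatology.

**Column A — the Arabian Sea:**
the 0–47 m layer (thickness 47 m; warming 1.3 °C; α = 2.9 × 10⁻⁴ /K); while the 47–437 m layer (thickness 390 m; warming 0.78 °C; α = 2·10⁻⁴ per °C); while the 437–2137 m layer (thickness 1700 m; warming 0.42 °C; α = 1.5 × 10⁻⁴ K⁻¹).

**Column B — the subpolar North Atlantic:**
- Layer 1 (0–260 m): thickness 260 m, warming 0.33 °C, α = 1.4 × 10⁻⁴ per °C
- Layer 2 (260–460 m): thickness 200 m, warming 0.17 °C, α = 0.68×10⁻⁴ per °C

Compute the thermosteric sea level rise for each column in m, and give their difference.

A: 0.186 m; B: 0.0143 m; difference 0.171 m

A 0–47 m: 47 × 1.3 × 2.9×10⁻⁴ = 0.017719 m
A 2×10⁻⁴ × 390 × 0.78 = 0.06084 m
A 437–2137 m: 0.42 × 1700 × 1.5×10⁻⁴ = 0.10710 m
A total: 0.185659 m
B Layer 1: 0.33 × 260 × 1.4×10⁻⁴ = 0.012012 m
B 260–460 m: 0.17 × 200 × 0.68×10⁻⁴ = 0.002312 m
B total: 0.014324 m
Difference: 0.185659 − 0.014324 = 0.171335 m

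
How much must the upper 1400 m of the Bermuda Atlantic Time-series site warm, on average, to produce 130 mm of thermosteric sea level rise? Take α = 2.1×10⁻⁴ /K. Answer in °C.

about 0.44 °C

ΔT = Δh/(αH) = 0.13 / (2.1×10⁻⁴ × 1400) ≈ 0.4422 °C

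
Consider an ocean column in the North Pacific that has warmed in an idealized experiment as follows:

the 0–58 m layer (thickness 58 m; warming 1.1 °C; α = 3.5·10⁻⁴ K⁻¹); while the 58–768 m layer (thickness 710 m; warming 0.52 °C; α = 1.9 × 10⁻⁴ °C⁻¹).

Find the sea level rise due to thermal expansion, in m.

58 × 3.5×10⁻⁴ × 1.1 = 0.02233 m
710 × 1.9×10⁻⁴ × 0.52 = 0.070148 m
Δh = 0.02233 + 0.070148 = 0.092478 m

Δh ≈ 0.0925 m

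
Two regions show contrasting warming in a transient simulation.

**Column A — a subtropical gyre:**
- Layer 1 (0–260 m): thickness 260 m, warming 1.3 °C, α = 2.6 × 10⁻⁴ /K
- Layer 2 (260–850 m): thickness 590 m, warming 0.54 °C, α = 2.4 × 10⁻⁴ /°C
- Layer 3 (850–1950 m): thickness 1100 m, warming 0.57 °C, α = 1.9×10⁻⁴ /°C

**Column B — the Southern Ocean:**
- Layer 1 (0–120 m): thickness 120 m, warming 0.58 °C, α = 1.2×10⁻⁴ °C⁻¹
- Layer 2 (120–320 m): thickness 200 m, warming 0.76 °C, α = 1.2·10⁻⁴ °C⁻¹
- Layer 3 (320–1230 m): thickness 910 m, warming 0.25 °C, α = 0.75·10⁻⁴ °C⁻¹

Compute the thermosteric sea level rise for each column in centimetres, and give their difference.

A Layer 1: 260 × 2.6×10⁻⁴ × 1.3 = 0.08788 m
A 0.54 × 2.4×10⁻⁴ × 590 = 0.076464 m
A Layer 3: 0.57 × 1100 × 1.9×10⁻⁴ = 0.11913 m
A total: 0.283474 m
B 1.2×10⁻⁴ × 0.58 × 120 = 0.008352 m
B Layer 2: 200 × 1.2×10⁻⁴ × 0.76 = 0.01824 m
B 320–1230 m: 0.75×10⁻⁴ × 0.25 × 910 = 0.0170625 m
B total: 0.0436545 m
Difference: 0.283474 − 0.0436545 = 0.2398195 m

A: 28 cm; B: 4.4 cm; difference 24 cm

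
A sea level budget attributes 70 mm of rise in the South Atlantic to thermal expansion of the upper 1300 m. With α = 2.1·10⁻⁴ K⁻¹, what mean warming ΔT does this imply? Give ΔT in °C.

0.26 °C

ΔT = Δh/(αH) = 0.07 / (2.1×10⁻⁴ × 1300) ≈ 0.2564 °C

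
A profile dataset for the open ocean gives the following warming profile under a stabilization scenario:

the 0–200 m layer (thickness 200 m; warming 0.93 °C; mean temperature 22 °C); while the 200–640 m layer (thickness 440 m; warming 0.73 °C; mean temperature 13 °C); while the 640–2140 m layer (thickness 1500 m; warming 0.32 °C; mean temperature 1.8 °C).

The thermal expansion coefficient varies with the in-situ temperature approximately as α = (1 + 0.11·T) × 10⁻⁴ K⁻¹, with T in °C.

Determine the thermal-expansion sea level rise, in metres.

0.199 m of thermosteric rise

Layer 1: α = (1 + 0.11×22)×10⁻⁴ = 3.42×10⁻⁴ K⁻¹
Layer 2: α = (1 + 0.11×13)×10⁻⁴ = 2.43×10⁻⁴ K⁻¹
Layer 3: α = (1 + 0.11×1.8)×10⁻⁴ = 1.198×10⁻⁴ K⁻¹
0.93 × 200 × 3.42×10⁻⁴ = 0.063612 m
Layer 2: 0.73 × 2.43×10⁻⁴ × 440 = 0.0780516 m
640–2140 m: 1.198×10⁻⁴ × 1500 × 0.32 = 0.057504 m
Δh = 0.063612 + 0.0780516 + 0.057504 = 0.1991676 m ≈ 0.199 m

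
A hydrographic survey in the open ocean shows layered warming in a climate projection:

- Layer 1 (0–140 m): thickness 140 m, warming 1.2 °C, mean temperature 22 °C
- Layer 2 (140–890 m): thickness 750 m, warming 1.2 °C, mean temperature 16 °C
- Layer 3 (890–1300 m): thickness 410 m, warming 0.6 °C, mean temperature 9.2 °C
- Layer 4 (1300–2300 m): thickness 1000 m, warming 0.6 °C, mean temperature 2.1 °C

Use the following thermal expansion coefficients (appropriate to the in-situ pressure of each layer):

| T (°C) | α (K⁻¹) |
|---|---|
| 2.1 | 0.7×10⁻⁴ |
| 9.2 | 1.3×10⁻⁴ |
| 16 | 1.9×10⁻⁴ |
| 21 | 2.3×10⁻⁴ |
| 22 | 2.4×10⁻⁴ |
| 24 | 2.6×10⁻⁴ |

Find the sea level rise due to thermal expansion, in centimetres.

Δh ≈ 28.5 cm

Layer 1 at 22 °C → α = 2.4×10⁻⁴ K⁻¹
Layer 2 at 16 °C → α = 1.9×10⁻⁴ K⁻¹
Layer 3 at 9.2 °C → α = 1.3×10⁻⁴ K⁻¹
Layer 4 at 2.1 °C → α = 0.7×10⁻⁴ K⁻¹
Layer 1: 140 × 2.4×10⁻⁴ × 1.2 = 0.04032 m
750 × 1.9×10⁻⁴ × 1.2 = 0.17100 m
890–1300 m: 1.3×10⁻⁴ × 0.6 × 410 = 0.03198 m
Layer 4: 0.6 × 0.7×10⁻⁴ × 1000 = 0.04200 m
Δh = 0.04032 + 0.17100 + 0.03198 + 0.04200 = 0.28530 m ≈ 28.5 cm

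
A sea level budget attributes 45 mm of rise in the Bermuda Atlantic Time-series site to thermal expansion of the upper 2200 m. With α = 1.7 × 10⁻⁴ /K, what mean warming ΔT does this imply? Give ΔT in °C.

ΔT = Δh/(αH) = 0.045 / (1.7×10⁻⁴ × 2200) ≈ 0.1203 °C

about 0.120 °C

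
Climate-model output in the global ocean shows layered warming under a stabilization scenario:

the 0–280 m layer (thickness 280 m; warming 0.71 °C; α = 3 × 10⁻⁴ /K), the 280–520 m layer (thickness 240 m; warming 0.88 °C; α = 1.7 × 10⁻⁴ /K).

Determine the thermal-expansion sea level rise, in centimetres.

0–280 m: 0.71 × 280 × 3×10⁻⁴ = 0.05964 m
240 × 1.7×10⁻⁴ × 0.88 = 0.035904 m
Δh = 0.05964 + 0.035904 = 0.095544 m

9.55 cm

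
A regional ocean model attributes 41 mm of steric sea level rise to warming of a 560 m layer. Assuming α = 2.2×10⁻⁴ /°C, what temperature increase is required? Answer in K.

ΔT = Δh/(αH) = 0.041 / (2.2×10⁻⁴ × 560) ≈ 0.3328 K

0.333 K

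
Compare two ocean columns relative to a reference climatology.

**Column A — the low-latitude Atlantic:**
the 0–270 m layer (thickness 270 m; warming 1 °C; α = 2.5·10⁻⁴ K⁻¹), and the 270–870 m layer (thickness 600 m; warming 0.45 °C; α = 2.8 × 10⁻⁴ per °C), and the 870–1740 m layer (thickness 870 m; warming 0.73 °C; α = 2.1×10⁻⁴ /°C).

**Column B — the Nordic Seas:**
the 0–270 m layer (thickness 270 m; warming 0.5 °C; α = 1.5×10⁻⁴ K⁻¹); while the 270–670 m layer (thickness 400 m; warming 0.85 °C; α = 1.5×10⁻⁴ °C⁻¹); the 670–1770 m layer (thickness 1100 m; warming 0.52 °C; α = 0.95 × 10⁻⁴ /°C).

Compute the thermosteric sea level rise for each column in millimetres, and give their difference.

Δh_A ≈ 276 mm, Δh_B ≈ 126 mm; difference ≈ 151 mm

A Layer 1: 2.5×10⁻⁴ × 270 × 1 = 0.06750 m
A 270–870 m: 600 × 0.45 × 2.8×10⁻⁴ = 0.07560 m
A Layer 3: 2.1×10⁻⁴ × 0.73 × 870 = 0.133371 m
A total: 0.276471 m
B Layer 1: 0.5 × 270 × 1.5×10⁻⁴ = 0.02025 m
B 0.85 × 400 × 1.5×10⁻⁴ = 0.05100 m
B 670–1770 m: 0.95×10⁻⁴ × 1100 × 0.52 = 0.05434 m
B total: 0.12559 m
Difference: 0.276471 − 0.12559 = 0.150881 m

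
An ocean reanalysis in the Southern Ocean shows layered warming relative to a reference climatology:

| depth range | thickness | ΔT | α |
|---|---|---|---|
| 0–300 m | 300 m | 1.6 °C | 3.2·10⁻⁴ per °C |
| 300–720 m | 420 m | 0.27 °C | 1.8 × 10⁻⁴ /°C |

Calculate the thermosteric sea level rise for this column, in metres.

3.2×10⁻⁴ × 1.6 × 300 = 0.15360 m
300–720 m: 420 × 0.27 × 1.8×10⁻⁴ = 0.020412 m
Δh = 0.15360 + 0.020412 = 0.174012 m

Δh ≈ 0.174 m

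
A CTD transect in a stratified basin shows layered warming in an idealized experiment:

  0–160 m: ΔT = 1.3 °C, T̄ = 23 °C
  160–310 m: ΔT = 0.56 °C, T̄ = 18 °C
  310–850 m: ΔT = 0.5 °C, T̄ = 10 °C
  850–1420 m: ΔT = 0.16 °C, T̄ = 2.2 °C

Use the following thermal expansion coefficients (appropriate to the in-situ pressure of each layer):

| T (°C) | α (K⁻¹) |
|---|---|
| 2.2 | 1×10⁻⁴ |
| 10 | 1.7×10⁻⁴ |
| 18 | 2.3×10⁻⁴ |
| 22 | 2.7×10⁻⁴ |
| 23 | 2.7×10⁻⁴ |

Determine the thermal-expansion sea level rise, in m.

Δh ≈ 0.131 m

Layer 1 at 23 °C → α = 2.7×10⁻⁴ K⁻¹
Layer 2 at 18 °C → α = 2.3×10⁻⁴ K⁻¹
Layer 3 at 10 °C → α = 1.7×10⁻⁴ K⁻¹
Layer 4 at 2.2 °C → α = 1×10⁻⁴ K⁻¹
Layer 1: 1.3 × 2.7×10⁻⁴ × 160 = 0.05616 m
160–310 m: 2.3×10⁻⁴ × 150 × 0.56 = 0.01932 m
540 × 1.7×10⁻⁴ × 0.5 = 0.04590 m
Layer 4: 0.16 × 1×10⁻⁴ × 570 = 0.00912 m
Δh = 0.05616 + 0.01932 + 0.04590 + 0.00912 = 0.13050 m ≈ 0.131 m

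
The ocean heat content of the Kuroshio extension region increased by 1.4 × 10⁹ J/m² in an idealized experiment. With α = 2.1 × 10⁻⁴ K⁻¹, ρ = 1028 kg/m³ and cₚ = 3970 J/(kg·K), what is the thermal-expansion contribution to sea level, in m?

Δh = αQ/(ρcₚ) = 2.1×10⁻⁴ × 1.4×10⁹ / (1028 × 3970) ≈ 0.072038 m

0.0720 m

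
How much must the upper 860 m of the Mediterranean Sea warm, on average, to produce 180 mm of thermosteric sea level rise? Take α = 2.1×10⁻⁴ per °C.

ΔT = Δh/(αH) = 0.18 / (2.1×10⁻⁴ × 860) ≈ 0.9967 K

about 1.0 K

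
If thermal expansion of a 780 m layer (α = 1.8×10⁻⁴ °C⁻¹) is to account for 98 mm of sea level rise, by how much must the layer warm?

ΔT = Δh/(αH) = 0.098 / (1.8×10⁻⁴ × 780) ≈ 0.6980 °C

about 0.698 °C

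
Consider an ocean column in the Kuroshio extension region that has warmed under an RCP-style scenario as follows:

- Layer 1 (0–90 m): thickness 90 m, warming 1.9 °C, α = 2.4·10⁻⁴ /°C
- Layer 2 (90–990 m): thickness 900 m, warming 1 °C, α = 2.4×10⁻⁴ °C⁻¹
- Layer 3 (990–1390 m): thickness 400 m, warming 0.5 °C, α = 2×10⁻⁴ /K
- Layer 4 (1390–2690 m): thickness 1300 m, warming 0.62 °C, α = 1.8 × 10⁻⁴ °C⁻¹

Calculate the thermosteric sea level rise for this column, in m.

90 × 2.4×10⁻⁴ × 1.9 = 0.04104 m
90–990 m: 2.4×10⁻⁴ × 1 × 900 = 0.21600 m
Layer 3: 0.5 × 400 × 2×10⁻⁴ = 0.04000 m
Layer 4: 0.62 × 1300 × 1.8×10⁻⁴ = 0.14508 m
Δh = 0.04104 + 0.21600 + 0.04000 + 0.14508 = 0.44212 m ≈ 0.442 m

Δh ≈ 0.442 m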